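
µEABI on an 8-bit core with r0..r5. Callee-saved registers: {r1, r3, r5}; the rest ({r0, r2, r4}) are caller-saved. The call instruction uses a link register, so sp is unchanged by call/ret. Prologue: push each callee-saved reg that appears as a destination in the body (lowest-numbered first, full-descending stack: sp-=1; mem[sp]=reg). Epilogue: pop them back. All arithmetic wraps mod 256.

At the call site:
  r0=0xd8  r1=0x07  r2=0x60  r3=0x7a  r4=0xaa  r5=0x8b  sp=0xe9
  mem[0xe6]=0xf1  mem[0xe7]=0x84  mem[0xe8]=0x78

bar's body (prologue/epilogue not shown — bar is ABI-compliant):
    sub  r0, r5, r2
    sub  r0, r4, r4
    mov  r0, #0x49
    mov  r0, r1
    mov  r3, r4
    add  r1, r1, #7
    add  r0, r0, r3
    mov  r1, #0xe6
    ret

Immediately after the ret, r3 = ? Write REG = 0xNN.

prologue: push r1 → mem[0xe8]=0x07, sp=0xe8
prologue: push r3 → mem[0xe7]=0x7a, sp=0xe7
body[0] sub  r0, r5, r2 → r0=0x2b
body[1] sub  r0, r4, r4 → r0=0x00
body[2] mov  r0, #0x49 → r0=0x49
body[3] mov  r0, r1 → r0=0x07
body[4] mov  r3, r4 → r3=0xaa
body[5] add  r1, r1, #7 → r1=0x0e
body[6] add  r0, r0, r3 → r0=0xb1
body[7] mov  r1, #0xe6 → r1=0xe6
epilogue: pop r3=0x7a, sp=0xe8
epilogue: pop r1=0x07, sp=0xe9
r3 is callee-saved → restored

REG = 0x7a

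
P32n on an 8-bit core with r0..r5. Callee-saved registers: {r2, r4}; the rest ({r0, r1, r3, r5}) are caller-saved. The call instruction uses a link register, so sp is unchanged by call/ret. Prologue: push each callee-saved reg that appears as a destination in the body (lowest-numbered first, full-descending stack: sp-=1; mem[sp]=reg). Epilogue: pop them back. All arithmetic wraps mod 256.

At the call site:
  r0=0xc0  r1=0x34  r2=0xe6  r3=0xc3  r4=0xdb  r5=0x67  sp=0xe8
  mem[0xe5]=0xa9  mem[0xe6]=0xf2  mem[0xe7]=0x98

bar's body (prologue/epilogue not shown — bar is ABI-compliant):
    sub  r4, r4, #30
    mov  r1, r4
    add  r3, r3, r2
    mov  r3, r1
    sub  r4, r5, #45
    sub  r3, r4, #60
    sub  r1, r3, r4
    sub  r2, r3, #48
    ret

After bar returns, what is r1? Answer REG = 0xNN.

prologue: push r2 → mem[0xe7]=0xe6, sp=0xe7
prologue: push r4 → mem[0xe6]=0xdb, sp=0xe6
body[0] sub  r4, r4, #30 → r4=0xbd
body[1] mov  r1, r4 → r1=0xbd
body[2] add  r3, r3, r2 → r3=0xa9
body[3] mov  r3, r1 → r3=0xbd
body[4] sub  r4, r5, #45 → r4=0x3a
body[5] sub  r3, r4, #60 → r3=0xfe
body[6] sub  r1, r3, r4 → r1=0xc4
body[7] sub  r2, r3, #48 → r2=0xce
epilogue: pop r4=0xdb, sp=0xe7
epilogue: pop r2=0xe6, sp=0xe8
r1 is caller-saved → body value

REG = 0xc4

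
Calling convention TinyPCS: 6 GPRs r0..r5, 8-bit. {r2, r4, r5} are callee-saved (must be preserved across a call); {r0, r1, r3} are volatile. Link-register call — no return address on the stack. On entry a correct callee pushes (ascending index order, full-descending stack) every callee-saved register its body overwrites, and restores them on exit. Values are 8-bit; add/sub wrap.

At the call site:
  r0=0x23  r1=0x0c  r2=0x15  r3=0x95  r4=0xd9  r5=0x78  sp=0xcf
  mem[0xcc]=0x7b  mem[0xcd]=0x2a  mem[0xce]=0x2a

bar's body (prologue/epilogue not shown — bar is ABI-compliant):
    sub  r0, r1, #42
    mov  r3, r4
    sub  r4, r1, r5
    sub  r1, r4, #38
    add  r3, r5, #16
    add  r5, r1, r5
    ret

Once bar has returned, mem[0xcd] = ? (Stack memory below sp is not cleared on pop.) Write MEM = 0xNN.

prologue: push r4 -> mem[0xce]=0xd9, sp=0xce
prologue: push r5 -> mem[0xcd]=0x78, sp=0xcd
body[0] sub  r0, r1, #42 -> r0=0xe2
body[1] mov  r3, r4 -> r3=0xd9
body[2] sub  r4, r1, r5 -> r4=0x94
body[3] sub  r1, r4, #38 -> r1=0x6e
body[4] add  r3, r5, #16 -> r3=0x88
body[5] add  r5, r1, r5 -> r5=0xe6
epilogue: pop r5=0x78, sp=0xce
epilogue: pop r4=0xd9, sp=0xcf
prologue pushed ['r4', 'r5'] at ['0xce', '0xcd']

MEM = 0x78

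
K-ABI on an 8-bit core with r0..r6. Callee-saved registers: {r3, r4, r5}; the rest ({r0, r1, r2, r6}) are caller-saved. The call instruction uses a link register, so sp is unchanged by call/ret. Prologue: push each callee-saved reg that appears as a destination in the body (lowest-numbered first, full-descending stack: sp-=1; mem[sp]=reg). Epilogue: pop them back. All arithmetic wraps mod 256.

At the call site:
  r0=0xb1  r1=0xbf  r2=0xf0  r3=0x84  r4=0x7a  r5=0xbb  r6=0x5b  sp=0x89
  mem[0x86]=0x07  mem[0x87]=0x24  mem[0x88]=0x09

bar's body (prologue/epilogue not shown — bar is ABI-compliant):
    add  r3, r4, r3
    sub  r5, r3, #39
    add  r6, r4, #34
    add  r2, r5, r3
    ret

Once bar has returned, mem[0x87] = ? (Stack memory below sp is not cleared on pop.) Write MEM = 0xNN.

MEM = 0xbb

prologue: push r3 -> mem[0x88]=0x84, sp=0x88
prologue: push r5 -> mem[0x87]=0xbb, sp=0x87
body[0] add  r3, r4, r3 -> r3=0xfe
body[1] sub  r5, r3, #39 -> r5=0xd7
body[2] add  r6, r4, #34 -> r6=0x9c
body[3] add  r2, r5, r3 -> r2=0xd5
epilogue: pop r5=0xbb, sp=0x88
epilogue: pop r3=0x84, sp=0x89
prologue pushed ['r3', 'r5'] at ['0x88', '0x87']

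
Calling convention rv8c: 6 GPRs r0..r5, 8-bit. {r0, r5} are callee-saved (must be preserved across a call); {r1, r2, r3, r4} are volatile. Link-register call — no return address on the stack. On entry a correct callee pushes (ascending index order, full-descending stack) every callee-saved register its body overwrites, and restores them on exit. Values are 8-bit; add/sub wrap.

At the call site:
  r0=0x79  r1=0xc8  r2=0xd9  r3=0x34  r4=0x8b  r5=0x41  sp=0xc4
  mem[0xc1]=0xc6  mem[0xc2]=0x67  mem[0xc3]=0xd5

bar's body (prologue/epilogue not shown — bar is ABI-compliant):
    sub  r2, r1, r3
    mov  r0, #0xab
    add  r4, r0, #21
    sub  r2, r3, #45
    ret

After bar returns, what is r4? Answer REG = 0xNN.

prologue: push r0 -> mem[0xc3]=0x79, sp=0xc3
body[0] sub  r2, r1, r3 -> r2=0x94
body[1] mov  r0, #0xab -> r0=0xab
body[2] add  r4, r0, #21 -> r4=0xc0
body[3] sub  r2, r3, #45 -> r2=0x07
epilogue: pop r0=0x79, sp=0xc4
r4 is caller-saved -> body value

REG = 0xc0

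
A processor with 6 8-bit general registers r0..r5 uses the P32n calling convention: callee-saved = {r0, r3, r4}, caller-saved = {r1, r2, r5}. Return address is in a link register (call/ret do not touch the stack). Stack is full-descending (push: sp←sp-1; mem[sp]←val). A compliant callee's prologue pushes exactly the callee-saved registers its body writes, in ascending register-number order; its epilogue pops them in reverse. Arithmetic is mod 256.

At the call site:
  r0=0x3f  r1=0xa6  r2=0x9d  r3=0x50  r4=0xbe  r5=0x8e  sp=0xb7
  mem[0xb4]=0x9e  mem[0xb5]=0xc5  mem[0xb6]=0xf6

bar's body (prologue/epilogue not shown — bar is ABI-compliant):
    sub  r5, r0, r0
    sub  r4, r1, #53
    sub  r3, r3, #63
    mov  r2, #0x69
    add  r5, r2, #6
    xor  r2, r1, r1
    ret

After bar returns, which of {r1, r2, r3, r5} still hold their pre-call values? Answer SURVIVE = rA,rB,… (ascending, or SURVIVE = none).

SURVIVE = r1,r3

prologue: push r3 -> mem[0xb6]=0x50, sp=0xb6
prologue: push r4 -> mem[0xb5]=0xbe, sp=0xb5
body[0] sub  r5, r0, r0 -> r5=0x00
body[1] sub  r4, r1, #53 -> r4=0x71
body[2] sub  r3, r3, #63 -> r3=0x11
body[3] mov  r2, #0x69 -> r2=0x69
body[4] add  r5, r2, #6 -> r5=0x6f
body[5] xor  r2, r1, r1 -> r2=0x00
epilogue: pop r4=0xbe, sp=0xb6
epilogue: pop r3=0x50, sp=0xb7
r1: caller-saved, written=False
r2: caller-saved, written=True
r3: callee-saved, written=True
r5: caller-saved, written=True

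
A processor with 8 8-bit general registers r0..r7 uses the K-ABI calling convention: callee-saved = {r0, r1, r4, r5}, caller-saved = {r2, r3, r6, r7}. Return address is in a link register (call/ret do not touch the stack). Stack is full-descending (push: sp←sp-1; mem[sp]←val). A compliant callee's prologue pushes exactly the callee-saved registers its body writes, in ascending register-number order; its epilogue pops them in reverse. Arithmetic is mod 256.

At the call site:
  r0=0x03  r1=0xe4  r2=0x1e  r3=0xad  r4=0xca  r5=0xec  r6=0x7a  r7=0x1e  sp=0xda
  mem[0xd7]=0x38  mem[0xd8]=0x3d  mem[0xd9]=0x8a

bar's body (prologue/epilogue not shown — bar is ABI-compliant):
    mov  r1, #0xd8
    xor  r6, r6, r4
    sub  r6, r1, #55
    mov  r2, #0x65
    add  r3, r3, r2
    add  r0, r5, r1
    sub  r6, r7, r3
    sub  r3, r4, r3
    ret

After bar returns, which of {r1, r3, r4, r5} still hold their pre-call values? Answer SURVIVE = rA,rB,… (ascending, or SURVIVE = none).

prologue: push r0 -> mem[0xd9]=0x03, sp=0xd9
prologue: push r1 -> mem[0xd8]=0xe4, sp=0xd8
body[0] mov  r1, #0xd8 -> r1=0xd8
body[1] xor  r6, r6, r4 -> r6=0xb0
body[2] sub  r6, r1, #55 -> r6=0xa1
body[3] mov  r2, #0x65 -> r2=0x65
body[4] add  r3, r3, r2 -> r3=0x12
body[5] add  r0, r5, r1 -> r0=0xc4
body[6] sub  r6, r7, r3 -> r6=0x0c
body[7] sub  r3, r4, r3 -> r3=0xb8
epilogue: pop r1=0xe4, sp=0xd9
epilogue: pop r0=0x03, sp=0xda
r1: callee-saved, written=True
r3: caller-saved, written=True
r4: callee-saved, written=False
r5: callee-saved, written=False

SURVIVE = r1,r4,r5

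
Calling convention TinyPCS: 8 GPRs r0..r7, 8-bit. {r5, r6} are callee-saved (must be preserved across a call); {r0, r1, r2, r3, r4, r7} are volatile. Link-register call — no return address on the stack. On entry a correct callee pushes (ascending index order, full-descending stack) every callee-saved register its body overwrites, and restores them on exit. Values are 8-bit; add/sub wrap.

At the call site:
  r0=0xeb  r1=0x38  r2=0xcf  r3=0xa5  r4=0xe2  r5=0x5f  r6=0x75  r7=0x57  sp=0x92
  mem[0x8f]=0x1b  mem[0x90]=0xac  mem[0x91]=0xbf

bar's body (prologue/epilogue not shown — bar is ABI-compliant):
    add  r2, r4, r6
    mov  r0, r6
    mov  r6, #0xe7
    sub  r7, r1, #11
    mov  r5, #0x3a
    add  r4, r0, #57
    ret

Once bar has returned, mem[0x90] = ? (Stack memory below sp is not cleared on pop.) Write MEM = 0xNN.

MEM = 0x75

prologue: push r5 -> mem[0x91]=0x5f, sp=0x91
prologue: push r6 -> mem[0x90]=0x75, sp=0x90
body[0] add  r2, r4, r6 -> r2=0x57
body[1] mov  r0, r6 -> r0=0x75
body[2] mov  r6, #0xe7 -> r6=0xe7
body[3] sub  r7, r1, #11 -> r7=0x2d
body[4] mov  r5, #0x3a -> r5=0x3a
body[5] add  r4, r0, #57 -> r4=0xae
epilogue: pop r6=0x75, sp=0x91
epilogue: pop r5=0x5f, sp=0x92
prologue pushed ['r5', 'r6'] at ['0x91', '0x90']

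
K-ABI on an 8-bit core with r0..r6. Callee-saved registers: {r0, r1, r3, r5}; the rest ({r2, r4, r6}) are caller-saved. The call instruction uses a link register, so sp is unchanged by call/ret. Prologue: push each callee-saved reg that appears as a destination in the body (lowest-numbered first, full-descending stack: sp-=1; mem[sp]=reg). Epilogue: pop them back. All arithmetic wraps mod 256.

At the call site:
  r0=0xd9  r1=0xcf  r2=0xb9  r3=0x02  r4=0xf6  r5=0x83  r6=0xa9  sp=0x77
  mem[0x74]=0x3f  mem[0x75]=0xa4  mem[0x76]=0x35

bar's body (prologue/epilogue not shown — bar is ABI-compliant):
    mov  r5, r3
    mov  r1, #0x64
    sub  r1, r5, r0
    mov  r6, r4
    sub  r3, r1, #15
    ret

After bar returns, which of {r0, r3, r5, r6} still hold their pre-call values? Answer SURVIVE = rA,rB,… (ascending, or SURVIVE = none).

prologue: push r1 → mem[0x76]=0xcf, sp=0x76
prologue: push r3 → mem[0x75]=0x02, sp=0x75
prologue: push r5 → mem[0x74]=0x83, sp=0x74
body[0] mov  r5, r3 → r5=0x02
body[1] mov  r1, #0x64 → r1=0x64
body[2] sub  r1, r5, r0 → r1=0x29
body[3] mov  r6, r4 → r6=0xf6
body[4] sub  r3, r1, #15 → r3=0x1a
epilogue: pop r5=0x83, sp=0x75
epilogue: pop r3=0x02, sp=0x76
epilogue: pop r1=0xcf, sp=0x77
r0: callee-saved, written=False
r3: callee-saved, written=True
r5: callee-saved, written=True
r6: caller-saved, written=True

SURVIVE = r0,r3,r5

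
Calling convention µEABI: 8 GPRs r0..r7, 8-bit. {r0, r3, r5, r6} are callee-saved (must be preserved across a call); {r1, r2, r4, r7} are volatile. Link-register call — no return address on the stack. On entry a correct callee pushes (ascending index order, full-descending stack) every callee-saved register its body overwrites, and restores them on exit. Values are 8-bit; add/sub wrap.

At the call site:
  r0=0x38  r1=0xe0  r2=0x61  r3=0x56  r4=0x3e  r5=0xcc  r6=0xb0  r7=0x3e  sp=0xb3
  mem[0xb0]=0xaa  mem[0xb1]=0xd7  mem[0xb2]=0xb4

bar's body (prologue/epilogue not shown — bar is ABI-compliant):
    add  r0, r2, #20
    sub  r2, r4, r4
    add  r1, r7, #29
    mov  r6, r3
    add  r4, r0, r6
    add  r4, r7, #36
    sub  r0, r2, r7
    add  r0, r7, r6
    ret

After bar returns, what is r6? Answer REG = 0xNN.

prologue: push r0 → mem[0xb2]=0x38, sp=0xb2
prologue: push r6 → mem[0xb1]=0xb0, sp=0xb1
body[0] add  r0, r2, #20 → r0=0x75
body[1] sub  r2, r4, r4 → r2=0x00
body[2] add  r1, r7, #29 → r1=0x5b
body[3] mov  r6, r3 → r6=0x56
body[4] add  r4, r0, r6 → r4=0xcb
body[5] add  r4, r7, #36 → r4=0x62
body[6] sub  r0, r2, r7 → r0=0xc2
body[7] add  r0, r7, r6 → r0=0x94
epilogue: pop r6=0xb0, sp=0xb2
epilogue: pop r0=0x38, sp=0xb3
r6 is callee-saved → restored

REG = 0xb0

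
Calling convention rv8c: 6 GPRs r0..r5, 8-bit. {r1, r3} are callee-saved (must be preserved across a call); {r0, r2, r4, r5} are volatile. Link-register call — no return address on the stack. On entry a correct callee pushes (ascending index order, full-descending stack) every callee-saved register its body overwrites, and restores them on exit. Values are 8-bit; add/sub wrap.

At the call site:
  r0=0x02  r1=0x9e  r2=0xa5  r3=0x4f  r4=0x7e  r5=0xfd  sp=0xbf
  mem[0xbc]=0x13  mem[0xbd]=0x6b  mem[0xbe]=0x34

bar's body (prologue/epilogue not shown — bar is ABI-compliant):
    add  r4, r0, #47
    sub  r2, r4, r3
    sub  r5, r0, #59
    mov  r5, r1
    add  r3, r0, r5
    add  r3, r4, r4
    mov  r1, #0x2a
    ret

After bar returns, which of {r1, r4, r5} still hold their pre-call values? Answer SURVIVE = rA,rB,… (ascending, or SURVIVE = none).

prologue: push r1 → mem[0xbe]=0x9e, sp=0xbe
prologue: push r3 → mem[0xbd]=0x4f, sp=0xbd
body[0] add  r4, r0, #47 → r4=0x31
body[1] sub  r2, r4, r3 → r2=0xe2
body[2] sub  r5, r0, #59 → r5=0xc7
body[3] mov  r5, r1 → r5=0x9e
body[4] add  r3, r0, r5 → r3=0xa0
body[5] add  r3, r4, r4 → r3=0x62
body[6] mov  r1, #0x2a → r1=0x2a
epilogue: pop r3=0x4f, sp=0xbe
epilogue: pop r1=0x9e, sp=0xbf
r1: callee-saved, written=True
r4: caller-saved, written=True
r5: caller-saved, written=True

SURVIVE = r1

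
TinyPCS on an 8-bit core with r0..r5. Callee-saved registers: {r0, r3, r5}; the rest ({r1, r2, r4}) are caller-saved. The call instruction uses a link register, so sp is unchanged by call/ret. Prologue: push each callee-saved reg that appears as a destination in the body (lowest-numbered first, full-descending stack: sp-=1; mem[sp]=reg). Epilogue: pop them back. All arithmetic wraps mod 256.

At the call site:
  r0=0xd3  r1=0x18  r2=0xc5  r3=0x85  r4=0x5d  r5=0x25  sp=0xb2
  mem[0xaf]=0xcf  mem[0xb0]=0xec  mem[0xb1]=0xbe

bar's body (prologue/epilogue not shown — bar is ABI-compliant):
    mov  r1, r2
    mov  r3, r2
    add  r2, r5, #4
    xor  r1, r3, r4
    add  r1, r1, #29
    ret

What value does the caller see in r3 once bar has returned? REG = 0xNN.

prologue: push r3 -> mem[0xb1]=0x85, sp=0xb1
body[0] mov  r1, r2 -> r1=0xc5
body[1] mov  r3, r2 -> r3=0xc5
body[2] add  r2, r5, #4 -> r2=0x29
body[3] xor  r1, r3, r4 -> r1=0x98
body[4] add  r1, r1, #29 -> r1=0xb5
epilogue: pop r3=0x85, sp=0xb2
r3 is callee-saved -> restored

REG = 0x85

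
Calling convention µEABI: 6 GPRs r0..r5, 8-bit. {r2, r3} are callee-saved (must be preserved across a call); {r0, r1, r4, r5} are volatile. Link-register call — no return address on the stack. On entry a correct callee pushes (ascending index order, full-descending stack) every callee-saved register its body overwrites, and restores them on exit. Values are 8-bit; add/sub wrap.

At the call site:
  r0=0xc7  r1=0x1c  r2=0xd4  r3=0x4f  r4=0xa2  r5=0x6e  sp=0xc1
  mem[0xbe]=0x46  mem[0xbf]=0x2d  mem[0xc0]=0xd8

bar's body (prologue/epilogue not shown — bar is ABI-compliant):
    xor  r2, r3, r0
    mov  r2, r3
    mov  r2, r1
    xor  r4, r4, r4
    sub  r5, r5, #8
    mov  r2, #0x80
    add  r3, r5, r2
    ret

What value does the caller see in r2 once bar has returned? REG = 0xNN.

REG = 0xd4

prologue: push r2 → mem[0xc0]=0xd4, sp=0xc0
prologue: push r3 → mem[0xbf]=0x4f, sp=0xbf
body[0] xor  r2, r3, r0 → r2=0x88
body[1] mov  r2, r3 → r2=0x4f
body[2] mov  r2, r1 → r2=0x1c
body[3] xor  r4, r4, r4 → r4=0x00
body[4] sub  r5, r5, #8 → r5=0x66
body[5] mov  r2, #0x80 → r2=0x80
body[6] add  r3, r5, r2 → r3=0xe6
epilogue: pop r3=0x4f, sp=0xc0
epilogue: pop r2=0xd4, sp=0xc1
r2 is callee-saved → restored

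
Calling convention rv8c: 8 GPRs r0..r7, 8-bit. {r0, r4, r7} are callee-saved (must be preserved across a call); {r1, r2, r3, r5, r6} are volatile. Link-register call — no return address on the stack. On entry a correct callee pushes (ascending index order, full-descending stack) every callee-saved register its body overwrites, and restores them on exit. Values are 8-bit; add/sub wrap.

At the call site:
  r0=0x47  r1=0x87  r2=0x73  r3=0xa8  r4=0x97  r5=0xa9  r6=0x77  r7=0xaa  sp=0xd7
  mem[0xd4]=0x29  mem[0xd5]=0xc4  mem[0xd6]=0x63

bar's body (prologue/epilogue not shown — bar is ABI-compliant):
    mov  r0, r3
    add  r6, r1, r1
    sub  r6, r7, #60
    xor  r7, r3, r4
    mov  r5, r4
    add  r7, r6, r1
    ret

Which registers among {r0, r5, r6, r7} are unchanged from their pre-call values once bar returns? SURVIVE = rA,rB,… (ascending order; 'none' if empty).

prologue: push r0 -> mem[0xd6]=0x47, sp=0xd6
prologue: push r7 -> mem[0xd5]=0xaa, sp=0xd5
body[0] mov  r0, r3 -> r0=0xa8
body[1] add  r6, r1, r1 -> r6=0x0e
body[2] sub  r6, r7, #60 -> r6=0x6e
body[3] xor  r7, r3, r4 -> r7=0x3f
body[4] mov  r5, r4 -> r5=0x97
body[5] add  r7, r6, r1 -> r7=0xf5
epilogue: pop r7=0xaa, sp=0xd6
epilogue: pop r0=0x47, sp=0xd7
r0: callee-saved, written=True
r5: caller-saved, written=True
r6: caller-saved, written=True
r7: callee-saved, written=True

SURVIVE = r0,r7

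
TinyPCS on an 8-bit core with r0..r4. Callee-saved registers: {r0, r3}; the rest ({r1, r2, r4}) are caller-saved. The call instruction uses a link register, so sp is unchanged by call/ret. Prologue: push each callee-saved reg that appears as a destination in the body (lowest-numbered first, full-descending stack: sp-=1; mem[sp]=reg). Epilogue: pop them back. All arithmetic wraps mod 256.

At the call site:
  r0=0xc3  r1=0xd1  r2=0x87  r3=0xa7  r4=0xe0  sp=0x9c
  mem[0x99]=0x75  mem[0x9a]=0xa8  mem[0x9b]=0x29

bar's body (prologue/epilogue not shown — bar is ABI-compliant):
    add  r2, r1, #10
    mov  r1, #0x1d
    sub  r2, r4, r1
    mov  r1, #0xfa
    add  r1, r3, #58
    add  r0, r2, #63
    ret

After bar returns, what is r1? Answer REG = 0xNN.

prologue: push r0 → mem[0x9b]=0xc3, sp=0x9b
body[0] add  r2, r1, #10 → r2=0xdb
body[1] mov  r1, #0x1d → r1=0x1d
body[2] sub  r2, r4, r1 → r2=0xc3
body[3] mov  r1, #0xfa → r1=0xfa
body[4] add  r1, r3, #58 → r1=0xe1
body[5] add  r0, r2, #63 → r0=0x02
epilogue: pop r0=0xc3, sp=0x9c
r1 is caller-saved → body value

REG = 0xe1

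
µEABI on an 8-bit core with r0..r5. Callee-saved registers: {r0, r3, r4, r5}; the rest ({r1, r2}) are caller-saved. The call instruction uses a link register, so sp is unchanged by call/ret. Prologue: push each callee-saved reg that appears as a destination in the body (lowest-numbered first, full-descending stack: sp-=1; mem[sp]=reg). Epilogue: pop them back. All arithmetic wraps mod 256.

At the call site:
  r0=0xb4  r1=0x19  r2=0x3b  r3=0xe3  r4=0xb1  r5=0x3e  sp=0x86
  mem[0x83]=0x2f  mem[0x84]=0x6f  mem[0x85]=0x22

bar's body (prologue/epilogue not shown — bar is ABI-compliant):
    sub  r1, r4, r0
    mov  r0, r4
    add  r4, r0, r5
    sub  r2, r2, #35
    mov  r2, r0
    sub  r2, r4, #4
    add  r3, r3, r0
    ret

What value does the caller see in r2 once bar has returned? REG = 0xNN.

prologue: push r0 -> mem[0x85]=0xb4, sp=0x85
prologue: push r3 -> mem[0x84]=0xe3, sp=0x84
prologue: push r4 -> mem[0x83]=0xb1, sp=0x83
body[0] sub  r1, r4, r0 -> r1=0xfd
body[1] mov  r0, r4 -> r0=0xb1
body[2] add  r4, r0, r5 -> r4=0xef
body[3] sub  r2, r2, #35 -> r2=0x18
body[4] mov  r2, r0 -> r2=0xb1
body[5] sub  r2, r4, #4 -> r2=0xeb
body[6] add  r3, r3, r0 -> r3=0x94
epilogue: pop r4=0xb1, sp=0x84
epilogue: pop r3=0xe3, sp=0x85
epilogue: pop r0=0xb4, sp=0x86
r2 is caller-saved -> body value

REG = 0xeb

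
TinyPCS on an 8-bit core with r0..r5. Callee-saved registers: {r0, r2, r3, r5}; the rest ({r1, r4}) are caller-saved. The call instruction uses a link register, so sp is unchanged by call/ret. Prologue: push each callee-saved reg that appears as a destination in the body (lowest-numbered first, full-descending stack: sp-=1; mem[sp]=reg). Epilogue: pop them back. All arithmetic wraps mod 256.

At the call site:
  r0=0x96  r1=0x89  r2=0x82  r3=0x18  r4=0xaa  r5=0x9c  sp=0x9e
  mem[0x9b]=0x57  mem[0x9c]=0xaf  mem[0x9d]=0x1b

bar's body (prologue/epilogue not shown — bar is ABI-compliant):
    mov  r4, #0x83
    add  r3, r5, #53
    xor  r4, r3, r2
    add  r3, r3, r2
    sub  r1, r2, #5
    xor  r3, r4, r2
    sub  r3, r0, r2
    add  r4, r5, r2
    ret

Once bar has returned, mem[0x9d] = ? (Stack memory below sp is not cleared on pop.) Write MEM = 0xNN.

MEM = 0x18

prologue: push r3 → mem[0x9d]=0x18, sp=0x9d
body[0] mov  r4, #0x83 → r4=0x83
body[1] add  r3, r5, #53 → r3=0xd1
body[2] xor  r4, r3, r2 → r4=0x53
body[3] add  r3, r3, r2 → r3=0x53
body[4] sub  r1, r2, #5 → r1=0x7d
body[5] xor  r3, r4, r2 → r3=0xd1
body[6] sub  r3, r0, r2 → r3=0x14
body[7] add  r4, r5, r2 → r4=0x1e
epilogue: pop r3=0x18, sp=0x9e
prologue pushed ['r3'] at ['0x9d']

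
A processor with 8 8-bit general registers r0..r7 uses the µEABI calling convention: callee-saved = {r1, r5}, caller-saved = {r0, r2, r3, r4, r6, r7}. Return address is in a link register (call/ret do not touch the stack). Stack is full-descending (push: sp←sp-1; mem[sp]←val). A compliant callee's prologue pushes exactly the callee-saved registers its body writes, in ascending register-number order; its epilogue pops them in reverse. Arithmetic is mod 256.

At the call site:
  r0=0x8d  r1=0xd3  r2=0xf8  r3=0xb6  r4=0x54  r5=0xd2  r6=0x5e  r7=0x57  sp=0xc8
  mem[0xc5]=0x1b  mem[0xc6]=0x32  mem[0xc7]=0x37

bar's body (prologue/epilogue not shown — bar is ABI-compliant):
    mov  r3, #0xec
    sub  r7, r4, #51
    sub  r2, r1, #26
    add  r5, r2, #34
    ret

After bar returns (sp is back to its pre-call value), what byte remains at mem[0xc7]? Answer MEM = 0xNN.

MEM = 0xd2

prologue: push r5 -> mem[0xc7]=0xd2, sp=0xc7
body[0] mov  r3, #0xec -> r3=0xec
body[1] sub  r7, r4, #51 -> r7=0x21
body[2] sub  r2, r1, #26 -> r2=0xb9
body[3] add  r5, r2, #34 -> r5=0xdb
epilogue: pop r5=0xd2, sp=0xc8
prologue pushed ['r5'] at ['0xc7']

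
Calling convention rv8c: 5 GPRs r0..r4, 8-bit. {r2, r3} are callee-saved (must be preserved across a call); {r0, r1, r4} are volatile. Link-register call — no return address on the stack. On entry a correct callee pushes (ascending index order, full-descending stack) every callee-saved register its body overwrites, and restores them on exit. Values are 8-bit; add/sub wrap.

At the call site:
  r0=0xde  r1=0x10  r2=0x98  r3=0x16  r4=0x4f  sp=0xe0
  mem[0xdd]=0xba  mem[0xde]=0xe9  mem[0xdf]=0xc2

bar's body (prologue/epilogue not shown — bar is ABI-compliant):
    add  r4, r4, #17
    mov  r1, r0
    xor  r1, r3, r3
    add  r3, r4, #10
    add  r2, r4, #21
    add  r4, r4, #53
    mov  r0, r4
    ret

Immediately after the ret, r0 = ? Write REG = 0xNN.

REG = 0x95

prologue: push r2 -> mem[0xdf]=0x98, sp=0xdf
prologue: push r3 -> mem[0xde]=0x16, sp=0xde
body[0] add  r4, r4, #17 -> r4=0x60
body[1] mov  r1, r0 -> r1=0xde
body[2] xor  r1, r3, r3 -> r1=0x00
body[3] add  r3, r4, #10 -> r3=0x6a
body[4] add  r2, r4, #21 -> r2=0x75
body[5] add  r4, r4, #53 -> r4=0x95
body[6] mov  r0, r4 -> r0=0x95
epilogue: pop r3=0x16, sp=0xdf
epilogue: pop r2=0x98, sp=0xe0
r0 is caller-saved -> body value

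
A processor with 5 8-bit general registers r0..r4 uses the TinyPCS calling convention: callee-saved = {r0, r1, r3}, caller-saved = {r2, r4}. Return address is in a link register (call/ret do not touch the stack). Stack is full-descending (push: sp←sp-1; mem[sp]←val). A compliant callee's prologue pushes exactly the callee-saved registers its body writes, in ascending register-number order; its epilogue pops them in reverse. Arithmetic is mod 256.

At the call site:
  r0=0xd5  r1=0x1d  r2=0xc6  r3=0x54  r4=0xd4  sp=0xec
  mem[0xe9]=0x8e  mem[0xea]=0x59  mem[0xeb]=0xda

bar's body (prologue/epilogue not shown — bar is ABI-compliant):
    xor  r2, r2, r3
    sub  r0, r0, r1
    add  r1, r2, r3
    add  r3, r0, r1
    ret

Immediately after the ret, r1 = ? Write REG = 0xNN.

REG = 0x1d

prologue: push r0 → mem[0xeb]=0xd5, sp=0xeb
prologue: push r1 → mem[0xea]=0x1d, sp=0xea
prologue: push r3 → mem[0xe9]=0x54, sp=0xe9
body[0] xor  r2, r2, r3 → r2=0x92
body[1] sub  r0, r0, r1 → r0=0xb8
body[2] add  r1, r2, r3 → r1=0xe6
body[3] add  r3, r0, r1 → r3=0x9e
epilogue: pop r3=0x54, sp=0xea
epilogue: pop r1=0x1d, sp=0xeb
epilogue: pop r0=0xd5, sp=0xec
r1 is callee-saved → restored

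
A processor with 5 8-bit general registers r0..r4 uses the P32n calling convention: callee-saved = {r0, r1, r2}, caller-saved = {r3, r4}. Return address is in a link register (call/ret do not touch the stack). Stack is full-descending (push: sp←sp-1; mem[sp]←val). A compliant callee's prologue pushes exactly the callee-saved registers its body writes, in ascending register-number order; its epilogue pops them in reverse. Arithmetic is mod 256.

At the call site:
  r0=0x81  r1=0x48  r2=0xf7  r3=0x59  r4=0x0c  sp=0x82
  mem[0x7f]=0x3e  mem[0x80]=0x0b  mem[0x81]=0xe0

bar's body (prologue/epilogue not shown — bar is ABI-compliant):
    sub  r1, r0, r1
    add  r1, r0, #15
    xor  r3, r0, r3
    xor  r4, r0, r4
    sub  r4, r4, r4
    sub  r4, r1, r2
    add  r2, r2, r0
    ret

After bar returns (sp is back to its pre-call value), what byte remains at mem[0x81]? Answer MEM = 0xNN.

MEM = 0x48

prologue: push r1 -> mem[0x81]=0x48, sp=0x81
prologue: push r2 -> mem[0x80]=0xf7, sp=0x80
body[0] sub  r1, r0, r1 -> r1=0x39
body[1] add  r1, r0, #15 -> r1=0x90
body[2] xor  r3, r0, r3 -> r3=0xd8
body[3] xor  r4, r0, r4 -> r4=0x8d
body[4] sub  r4, r4, r4 -> r4=0x00
body[5] sub  r4, r1, r2 -> r4=0x99
body[6] add  r2, r2, r0 -> r2=0x78
epilogue: pop r2=0xf7, sp=0x81
epilogue: pop r1=0x48, sp=0x82
prologue pushed ['r1', 'r2'] at ['0x81', '0x80']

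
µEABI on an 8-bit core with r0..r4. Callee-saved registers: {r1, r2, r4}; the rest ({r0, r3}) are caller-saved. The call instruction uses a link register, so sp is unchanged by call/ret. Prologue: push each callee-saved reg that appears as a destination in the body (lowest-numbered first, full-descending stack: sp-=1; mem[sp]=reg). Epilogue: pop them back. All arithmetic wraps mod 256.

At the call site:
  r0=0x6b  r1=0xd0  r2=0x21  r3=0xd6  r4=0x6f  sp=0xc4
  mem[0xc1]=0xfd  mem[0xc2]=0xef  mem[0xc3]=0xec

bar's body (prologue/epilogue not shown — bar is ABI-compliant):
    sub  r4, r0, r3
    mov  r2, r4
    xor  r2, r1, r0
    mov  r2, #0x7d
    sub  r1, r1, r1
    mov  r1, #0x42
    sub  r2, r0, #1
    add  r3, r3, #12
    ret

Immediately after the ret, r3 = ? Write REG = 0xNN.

prologue: push r1 -> mem[0xc3]=0xd0, sp=0xc3
prologue: push r2 -> mem[0xc2]=0x21, sp=0xc2
prologue: push r4 -> mem[0xc1]=0x6f, sp=0xc1
body[0] sub  r4, r0, r3 -> r4=0x95
body[1] mov  r2, r4 -> r2=0x95
body[2] xor  r2, r1, r0 -> r2=0xbb
body[3] mov  r2, #0x7d -> r2=0x7d
body[4] sub  r1, r1, r1 -> r1=0x00
body[5] mov  r1, #0x42 -> r1=0x42
body[6] sub  r2, r0, #1 -> r2=0x6a
body[7] add  r3, r3, #12 -> r3=0xe2
epilogue: pop r4=0x6f, sp=0xc2
epilogue: pop r2=0x21, sp=0xc3
epilogue: pop r1=0xd0, sp=0xc4
r3 is caller-saved -> body value

REG = 0xe2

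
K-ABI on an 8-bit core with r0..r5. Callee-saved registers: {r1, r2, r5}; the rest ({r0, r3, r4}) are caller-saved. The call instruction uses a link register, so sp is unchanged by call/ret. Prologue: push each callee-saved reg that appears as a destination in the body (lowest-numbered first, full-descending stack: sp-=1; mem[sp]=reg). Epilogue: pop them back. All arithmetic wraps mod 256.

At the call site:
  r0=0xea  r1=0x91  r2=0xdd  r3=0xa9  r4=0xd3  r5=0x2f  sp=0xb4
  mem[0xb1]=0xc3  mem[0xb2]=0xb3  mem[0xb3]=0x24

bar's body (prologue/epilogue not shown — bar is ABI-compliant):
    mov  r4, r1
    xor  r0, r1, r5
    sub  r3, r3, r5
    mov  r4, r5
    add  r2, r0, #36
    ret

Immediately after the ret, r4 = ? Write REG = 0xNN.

REG = 0x2f

prologue: push r2 → mem[0xb3]=0xdd, sp=0xb3
body[0] mov  r4, r1 → r4=0x91
body[1] xor  r0, r1, r5 → r0=0xbe
body[2] sub  r3, r3, r5 → r3=0x7a
body[3] mov  r4, r5 → r4=0x2f
body[4] add  r2, r0, #36 → r2=0xe2
epilogue: pop r2=0xdd, sp=0xb4
r4 is caller-saved → body value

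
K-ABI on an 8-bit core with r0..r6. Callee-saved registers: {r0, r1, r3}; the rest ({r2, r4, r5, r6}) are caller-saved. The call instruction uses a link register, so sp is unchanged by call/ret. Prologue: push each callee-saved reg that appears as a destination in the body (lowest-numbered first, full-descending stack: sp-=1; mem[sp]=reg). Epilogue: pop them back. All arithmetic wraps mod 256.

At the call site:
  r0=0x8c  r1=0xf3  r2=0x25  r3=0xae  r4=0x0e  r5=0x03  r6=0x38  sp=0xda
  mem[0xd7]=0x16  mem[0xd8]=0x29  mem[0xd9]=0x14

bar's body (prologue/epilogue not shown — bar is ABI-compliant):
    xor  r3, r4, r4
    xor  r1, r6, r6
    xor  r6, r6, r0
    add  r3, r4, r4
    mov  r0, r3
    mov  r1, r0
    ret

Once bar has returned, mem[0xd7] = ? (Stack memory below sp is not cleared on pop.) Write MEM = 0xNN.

prologue: push r0 → mem[0xd9]=0x8c, sp=0xd9
prologue: push r1 → mem[0xd8]=0xf3, sp=0xd8
prologue: push r3 → mem[0xd7]=0xae, sp=0xd7
body[0] xor  r3, r4, r4 → r3=0x00
body[1] xor  r1, r6, r6 → r1=0x00
body[2] xor  r6, r6, r0 → r6=0xb4
body[3] add  r3, r4, r4 → r3=0x1c
body[4] mov  r0, r3 → r0=0x1c
body[5] mov  r1, r0 → r1=0x1c
epilogue: pop r3=0xae, sp=0xd8
epilogue: pop r1=0xf3, sp=0xd9
epilogue: pop r0=0x8c, sp=0xda
prologue pushed ['r0', 'r1', 'r3'] at ['0xd9', '0xd8', '0xd7']

MEM = 0xae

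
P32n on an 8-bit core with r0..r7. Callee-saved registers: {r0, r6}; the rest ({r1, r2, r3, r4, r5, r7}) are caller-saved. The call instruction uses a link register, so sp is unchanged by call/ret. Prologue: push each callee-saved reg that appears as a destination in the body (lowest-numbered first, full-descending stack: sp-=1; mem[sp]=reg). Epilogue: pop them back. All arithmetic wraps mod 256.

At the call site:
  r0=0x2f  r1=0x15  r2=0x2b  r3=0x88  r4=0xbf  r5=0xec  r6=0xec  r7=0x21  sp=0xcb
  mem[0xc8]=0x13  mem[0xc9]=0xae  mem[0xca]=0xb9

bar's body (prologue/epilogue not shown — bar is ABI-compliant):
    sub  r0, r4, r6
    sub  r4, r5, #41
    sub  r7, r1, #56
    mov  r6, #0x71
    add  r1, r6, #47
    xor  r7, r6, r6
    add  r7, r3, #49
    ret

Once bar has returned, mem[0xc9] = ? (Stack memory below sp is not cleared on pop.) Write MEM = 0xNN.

prologue: push r0 → mem[0xca]=0x2f, sp=0xca
prologue: push r6 → mem[0xc9]=0xec, sp=0xc9
body[0] sub  r0, r4, r6 → r0=0xd3
body[1] sub  r4, r5, #41 → r4=0xc3
body[2] sub  r7, r1, #56 → r7=0xdd
body[3] mov  r6, #0x71 → r6=0x71
body[4] add  r1, r6, #47 → r1=0xa0
body[5] xor  r7, r6, r6 → r7=0x00
body[6] add  r7, r3, #49 → r7=0xb9
epilogue: pop r6=0xec, sp=0xca
epilogue: pop r0=0x2f, sp=0xcb
prologue pushed ['r0', 'r6'] at ['0xca', '0xc9']

MEM = 0xec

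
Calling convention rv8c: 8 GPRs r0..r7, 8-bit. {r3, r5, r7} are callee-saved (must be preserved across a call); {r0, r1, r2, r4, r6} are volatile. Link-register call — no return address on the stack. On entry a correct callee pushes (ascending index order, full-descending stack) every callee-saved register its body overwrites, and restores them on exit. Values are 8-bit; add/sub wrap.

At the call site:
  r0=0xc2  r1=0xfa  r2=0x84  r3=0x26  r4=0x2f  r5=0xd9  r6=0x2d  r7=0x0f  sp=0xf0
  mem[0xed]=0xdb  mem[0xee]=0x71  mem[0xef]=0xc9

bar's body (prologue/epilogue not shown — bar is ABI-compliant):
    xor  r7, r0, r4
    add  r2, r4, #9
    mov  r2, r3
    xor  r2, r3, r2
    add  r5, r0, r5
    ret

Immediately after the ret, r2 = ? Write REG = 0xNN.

prologue: push r5 → mem[0xef]=0xd9, sp=0xef
prologue: push r7 → mem[0xee]=0x0f, sp=0xee
body[0] xor  r7, r0, r4 → r7=0xed
body[1] add  r2, r4, #9 → r2=0x38
body[2] mov  r2, r3 → r2=0x26
body[3] xor  r2, r3, r2 → r2=0x00
body[4] add  r5, r0, r5 → r5=0x9b
epilogue: pop r7=0x0f, sp=0xef
epilogue: pop r5=0xd9, sp=0xf0
r2 is caller-saved → body value

REG = 0x00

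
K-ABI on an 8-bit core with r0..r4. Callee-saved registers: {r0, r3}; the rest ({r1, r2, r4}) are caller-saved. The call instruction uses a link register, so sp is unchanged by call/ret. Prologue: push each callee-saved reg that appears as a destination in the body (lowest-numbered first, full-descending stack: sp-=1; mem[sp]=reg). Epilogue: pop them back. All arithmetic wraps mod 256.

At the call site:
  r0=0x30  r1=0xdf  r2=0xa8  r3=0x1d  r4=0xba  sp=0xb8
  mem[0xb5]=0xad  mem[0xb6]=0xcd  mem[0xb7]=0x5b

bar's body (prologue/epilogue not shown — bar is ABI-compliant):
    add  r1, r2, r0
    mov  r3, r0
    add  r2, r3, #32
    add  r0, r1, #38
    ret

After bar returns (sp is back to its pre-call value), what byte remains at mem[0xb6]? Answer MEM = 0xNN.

prologue: push r0 -> mem[0xb7]=0x30, sp=0xb7
prologue: push r3 -> mem[0xb6]=0x1d, sp=0xb6
body[0] add  r1, r2, r0 -> r1=0xd8
body[1] mov  r3, r0 -> r3=0x30
body[2] add  r2, r3, #32 -> r2=0x50
body[3] add  r0, r1, #38 -> r0=0xfe
epilogue: pop r3=0x1d, sp=0xb7
epilogue: pop r0=0x30, sp=0xb8
prologue pushed ['r0', 'r3'] at ['0xb7', '0xb6']

MEM = 0x1d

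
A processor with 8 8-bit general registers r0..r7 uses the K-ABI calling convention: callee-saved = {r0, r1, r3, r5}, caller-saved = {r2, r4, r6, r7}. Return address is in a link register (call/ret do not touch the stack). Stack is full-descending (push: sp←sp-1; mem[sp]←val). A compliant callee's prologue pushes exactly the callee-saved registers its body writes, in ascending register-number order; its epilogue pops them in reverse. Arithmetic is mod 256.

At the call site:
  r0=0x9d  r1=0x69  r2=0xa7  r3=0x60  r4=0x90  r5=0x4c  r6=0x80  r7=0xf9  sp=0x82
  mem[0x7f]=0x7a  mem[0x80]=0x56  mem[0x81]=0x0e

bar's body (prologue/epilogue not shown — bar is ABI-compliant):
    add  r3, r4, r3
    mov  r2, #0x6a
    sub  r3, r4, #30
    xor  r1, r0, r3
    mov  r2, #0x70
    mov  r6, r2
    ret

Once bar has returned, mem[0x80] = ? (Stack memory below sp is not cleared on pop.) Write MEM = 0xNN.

MEM = 0x60

prologue: push r1 -> mem[0x81]=0x69, sp=0x81
prologue: push r3 -> mem[0x80]=0x60, sp=0x80
body[0] add  r3, r4, r3 -> r3=0xf0
body[1] mov  r2, #0x6a -> r2=0x6a
body[2] sub  r3, r4, #30 -> r3=0x72
body[3] xor  r1, r0, r3 -> r1=0xef
body[4] mov  r2, #0x70 -> r2=0x70
body[5] mov  r6, r2 -> r6=0x70
epilogue: pop r3=0x60, sp=0x81
epilogue: pop r1=0x69, sp=0x82
prologue pushed ['r1', 'r3'] at ['0x81', '0x80']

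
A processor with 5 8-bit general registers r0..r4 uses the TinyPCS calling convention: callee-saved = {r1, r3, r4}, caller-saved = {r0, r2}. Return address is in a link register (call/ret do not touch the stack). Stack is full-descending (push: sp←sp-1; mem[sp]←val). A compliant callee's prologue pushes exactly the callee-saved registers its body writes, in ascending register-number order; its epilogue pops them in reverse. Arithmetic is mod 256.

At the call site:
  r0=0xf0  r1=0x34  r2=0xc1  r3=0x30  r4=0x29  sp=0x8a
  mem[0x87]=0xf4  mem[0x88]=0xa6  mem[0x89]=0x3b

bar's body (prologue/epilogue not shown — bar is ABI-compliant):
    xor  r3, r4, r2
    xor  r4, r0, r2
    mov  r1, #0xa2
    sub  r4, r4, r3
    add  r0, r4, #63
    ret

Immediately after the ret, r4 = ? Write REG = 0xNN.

prologue: push r1 → mem[0x89]=0x34, sp=0x89
prologue: push r3 → mem[0x88]=0x30, sp=0x88
prologue: push r4 → mem[0x87]=0x29, sp=0x87
body[0] xor  r3, r4, r2 → r3=0xe8
body[1] xor  r4, r0, r2 → r4=0x31
body[2] mov  r1, #0xa2 → r1=0xa2
body[3] sub  r4, r4, r3 → r4=0x49
body[4] add  r0, r4, #63 → r0=0x88
epilogue: pop r4=0x29, sp=0x88
epilogue: pop r3=0x30, sp=0x89
epilogue: pop r1=0x34, sp=0x8a
r4 is callee-saved → restored

REG = 0x29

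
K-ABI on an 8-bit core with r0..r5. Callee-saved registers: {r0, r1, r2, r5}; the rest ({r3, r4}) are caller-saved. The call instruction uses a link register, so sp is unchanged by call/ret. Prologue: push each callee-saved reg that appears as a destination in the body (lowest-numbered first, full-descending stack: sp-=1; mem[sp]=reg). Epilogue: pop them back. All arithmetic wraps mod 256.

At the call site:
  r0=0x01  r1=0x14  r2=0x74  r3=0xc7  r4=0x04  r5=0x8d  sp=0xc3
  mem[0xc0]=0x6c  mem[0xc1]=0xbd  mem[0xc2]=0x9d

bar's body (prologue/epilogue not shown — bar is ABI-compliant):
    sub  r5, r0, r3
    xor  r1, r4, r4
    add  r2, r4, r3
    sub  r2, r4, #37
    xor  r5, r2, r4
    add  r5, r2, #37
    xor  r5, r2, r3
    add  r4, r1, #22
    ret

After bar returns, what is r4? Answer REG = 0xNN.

prologue: push r1 → mem[0xc2]=0x14, sp=0xc2
prologue: push r2 → mem[0xc1]=0x74, sp=0xc1
prologue: push r5 → mem[0xc0]=0x8d, sp=0xc0
body[0] sub  r5, r0, r3 → r5=0x3a
body[1] xor  r1, r4, r4 → r1=0x00
body[2] add  r2, r4, r3 → r2=0xcb
body[3] sub  r2, r4, #37 → r2=0xdf
body[4] xor  r5, r2, r4 → r5=0xdb
body[5] add  r5, r2, #37 → r5=0x04
body[6] xor  r5, r2, r3 → r5=0x18
body[7] add  r4, r1, #22 → r4=0x16
epilogue: pop r5=0x8d, sp=0xc1
epilogue: pop r2=0x74, sp=0xc2
epilogue: pop r1=0x14, sp=0xc3
r4 is caller-saved → body value

REG = 0x16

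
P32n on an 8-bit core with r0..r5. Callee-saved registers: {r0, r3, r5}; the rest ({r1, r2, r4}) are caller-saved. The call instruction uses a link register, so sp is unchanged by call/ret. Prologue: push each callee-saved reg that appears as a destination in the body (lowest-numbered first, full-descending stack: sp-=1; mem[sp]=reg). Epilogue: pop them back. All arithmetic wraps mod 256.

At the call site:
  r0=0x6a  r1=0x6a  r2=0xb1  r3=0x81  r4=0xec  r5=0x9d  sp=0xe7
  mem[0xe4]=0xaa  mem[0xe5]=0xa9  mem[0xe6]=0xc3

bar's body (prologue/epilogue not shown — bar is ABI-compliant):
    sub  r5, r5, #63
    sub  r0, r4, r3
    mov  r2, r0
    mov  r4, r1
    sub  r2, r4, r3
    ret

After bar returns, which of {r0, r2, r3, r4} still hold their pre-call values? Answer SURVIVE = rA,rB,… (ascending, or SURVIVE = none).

prologue: push r0 → mem[0xe6]=0x6a, sp=0xe6
prologue: push r5 → mem[0xe5]=0x9d, sp=0xe5
body[0] sub  r5, r5, #63 → r5=0x5e
body[1] sub  r0, r4, r3 → r0=0x6b
body[2] mov  r2, r0 → r2=0x6b
body[3] mov  r4, r1 → r4=0x6a
body[4] sub  r2, r4, r3 → r2=0xe9
epilogue: pop r5=0x9d, sp=0xe6
epilogue: pop r0=0x6a, sp=0xe7
r0: callee-saved, written=True
r2: caller-saved, written=True
r3: callee-saved, written=False
r4: caller-saved, written=True

SURVIVE = r0,r3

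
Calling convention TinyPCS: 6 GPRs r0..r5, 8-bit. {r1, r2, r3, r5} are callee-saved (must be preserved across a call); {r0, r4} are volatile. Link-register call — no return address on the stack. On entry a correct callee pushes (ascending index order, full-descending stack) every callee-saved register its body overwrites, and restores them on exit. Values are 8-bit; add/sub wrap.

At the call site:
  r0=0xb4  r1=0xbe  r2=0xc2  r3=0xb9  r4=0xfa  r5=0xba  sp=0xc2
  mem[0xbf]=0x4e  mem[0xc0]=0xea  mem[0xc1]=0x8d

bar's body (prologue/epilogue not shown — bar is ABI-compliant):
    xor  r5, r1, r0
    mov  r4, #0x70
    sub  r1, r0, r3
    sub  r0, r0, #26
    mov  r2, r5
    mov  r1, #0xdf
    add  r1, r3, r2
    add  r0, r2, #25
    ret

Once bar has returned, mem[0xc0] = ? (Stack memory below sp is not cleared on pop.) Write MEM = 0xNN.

MEM = 0xc2

prologue: push r1 → mem[0xc1]=0xbe, sp=0xc1
prologue: push r2 → mem[0xc0]=0xc2, sp=0xc0
prologue: push r5 → mem[0xbf]=0xba, sp=0xbf
body[0] xor  r5, r1, r0 → r5=0x0a
body[1] mov  r4, #0x70 → r4=0x70
body[2] sub  r1, r0, r3 → r1=0xfb
body[3] sub  r0, r0, #26 → r0=0x9a
body[4] mov  r2, r5 → r2=0x0a
body[5] mov  r1, #0xdf → r1=0xdf
body[6] add  r1, r3, r2 → r1=0xc3
body[7] add  r0, r2, #25 → r0=0x23
epilogue: pop r5=0xba, sp=0xc0
epilogue: pop r2=0xc2, sp=0xc1
epilogue: pop r1=0xbe, sp=0xc2
prologue pushed ['r1', 'r2', 'r5'] at ['0xc1', '0xc0', '0xbf']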